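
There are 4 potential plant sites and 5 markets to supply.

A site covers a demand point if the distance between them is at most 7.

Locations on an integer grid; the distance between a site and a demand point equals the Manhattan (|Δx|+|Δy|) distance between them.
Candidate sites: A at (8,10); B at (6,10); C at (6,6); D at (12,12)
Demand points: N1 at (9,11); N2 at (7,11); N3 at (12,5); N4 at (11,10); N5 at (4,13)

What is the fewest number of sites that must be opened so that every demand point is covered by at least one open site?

2

Coverage sets (demand points within 7 of each site):
  A: {N1, N2, N4, N5}
  B: {N1, N2, N4, N5}
  C: {N2, N3}
  D: {N1, N2, N3, N4}
No single site covers all 5 demand points.
But {A, C} covers everything, so the minimum is 2.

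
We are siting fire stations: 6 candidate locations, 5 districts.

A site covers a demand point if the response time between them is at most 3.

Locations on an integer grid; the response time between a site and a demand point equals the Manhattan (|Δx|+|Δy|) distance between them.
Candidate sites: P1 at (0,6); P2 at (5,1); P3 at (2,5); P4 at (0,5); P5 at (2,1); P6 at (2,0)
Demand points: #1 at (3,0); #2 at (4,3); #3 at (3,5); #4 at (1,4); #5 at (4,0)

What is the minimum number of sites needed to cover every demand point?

Coverage sets (demand points within 3 of each site):
  P1: {#4}
  P2: {#1, #2, #5}
  P3: {#3, #4}
  P4: {#3, #4}
  P5: {#1, #5}
  P6: {#1, #5}
No single site covers all 5 demand points.
But {P2, P3} covers everything, so the minimum is 2.

2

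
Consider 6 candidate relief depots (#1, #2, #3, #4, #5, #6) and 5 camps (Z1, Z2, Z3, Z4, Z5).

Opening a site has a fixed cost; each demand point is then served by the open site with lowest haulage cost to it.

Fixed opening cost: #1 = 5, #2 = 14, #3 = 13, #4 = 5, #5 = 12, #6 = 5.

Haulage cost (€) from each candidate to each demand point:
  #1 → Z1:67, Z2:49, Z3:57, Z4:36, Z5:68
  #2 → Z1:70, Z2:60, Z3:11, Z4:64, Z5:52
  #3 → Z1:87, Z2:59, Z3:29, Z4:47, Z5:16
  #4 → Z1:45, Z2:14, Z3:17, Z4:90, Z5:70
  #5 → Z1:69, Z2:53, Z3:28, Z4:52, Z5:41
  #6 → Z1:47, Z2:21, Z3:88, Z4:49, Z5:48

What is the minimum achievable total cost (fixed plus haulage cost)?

151

Open {#1, #3, #4}: assign each demand point to its cheapest open site.
  Z1→#4 45, Z2→#4 14, Z3→#4 17, Z4→#1 36, Z5→#3 16
  haulage cost 128, fixed 23 → total 151.
Compare {#1, #3, #4, #6}: haulage cost 128 + fixed 28 = 156.
Compare {#3, #4}: haulage cost 139 + fixed 18 = 157.
Compare {#1, #2, #3, #4}: haulage cost 122 + fixed 37 = 159.
All other subsets cost ≥ 156. Minimum total cost: 151.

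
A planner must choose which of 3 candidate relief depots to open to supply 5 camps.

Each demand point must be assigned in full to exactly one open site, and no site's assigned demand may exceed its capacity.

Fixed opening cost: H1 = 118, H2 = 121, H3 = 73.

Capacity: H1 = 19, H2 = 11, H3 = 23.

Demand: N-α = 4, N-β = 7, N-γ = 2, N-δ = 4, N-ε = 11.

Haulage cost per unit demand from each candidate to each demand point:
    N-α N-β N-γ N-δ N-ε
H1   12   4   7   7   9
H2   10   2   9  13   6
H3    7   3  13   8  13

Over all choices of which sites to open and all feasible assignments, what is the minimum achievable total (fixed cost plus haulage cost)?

Open {H2, H3}; cheapest assignment that respects the capacities:
  H2 (cap 11, load 11): N-ε — cost 11×6 = 66
  H3 (cap 23, load 17): N-α, N-β, N-γ, N-δ — cost 4×7 + 7×3 + 2×13 + 4×8 = 107
  Shipping 173, fixed 194 → total 367.
  Any other capacity-feasible assignment to {H2, H3} ships for at least 173.
Compare {H1, H3}: its best feasible assignment gives total 381.
Compare {H1, H2}: its best feasible assignment gives total 423.
Every other set of open sites that can feasibly serve all demand totals ≥ 381 even under its best assignment. Minimum: 367.

367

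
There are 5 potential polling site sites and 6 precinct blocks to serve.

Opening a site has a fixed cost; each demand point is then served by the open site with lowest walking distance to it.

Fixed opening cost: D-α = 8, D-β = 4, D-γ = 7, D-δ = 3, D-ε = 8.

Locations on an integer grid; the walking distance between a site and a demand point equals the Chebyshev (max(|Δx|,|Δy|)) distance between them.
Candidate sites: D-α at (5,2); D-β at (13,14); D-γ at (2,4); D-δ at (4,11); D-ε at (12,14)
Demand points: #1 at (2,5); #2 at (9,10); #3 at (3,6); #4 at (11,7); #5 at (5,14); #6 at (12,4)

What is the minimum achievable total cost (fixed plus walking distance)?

Open {D-γ, D-δ}: assign each demand point to its cheapest open site.
  #1→D-γ 1, #2→D-δ 5, #3→D-γ 2, #4→D-δ 7, #5→D-δ 3, #6→D-δ 8
  walking distance 26, fixed 10 → total 36.
Compare {D-δ}: walking distance 34 + fixed 3 = 37.
Compare {D-α, D-δ}: walking distance 28 + fixed 11 = 39.
Compare {D-β, D-γ, D-δ}: walking distance 25 + fixed 14 = 39.
All other subsets cost ≥ 37. Minimum total cost: 36.

36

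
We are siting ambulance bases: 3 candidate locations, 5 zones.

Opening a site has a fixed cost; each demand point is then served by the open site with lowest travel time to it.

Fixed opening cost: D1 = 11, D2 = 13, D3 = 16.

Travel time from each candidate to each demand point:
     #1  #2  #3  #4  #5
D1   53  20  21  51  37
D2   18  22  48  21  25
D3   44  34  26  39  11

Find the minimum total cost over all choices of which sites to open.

Open {D2, D3}: assign each demand point to its cheapest open site.
  #1→D2 18, #2→D2 22, #3→D3 26, #4→D2 21, #5→D3 11
  travel time 98, fixed 29 → total 127.
Compare {D1, D2}: travel time 105 + fixed 24 = 129.
Compare {D1, D2, D3}: travel time 91 + fixed 40 = 131.
Compare {D2}: travel time 134 + fixed 13 = 147.
All other subsets cost ≥ 129. Minimum total cost: 127.

127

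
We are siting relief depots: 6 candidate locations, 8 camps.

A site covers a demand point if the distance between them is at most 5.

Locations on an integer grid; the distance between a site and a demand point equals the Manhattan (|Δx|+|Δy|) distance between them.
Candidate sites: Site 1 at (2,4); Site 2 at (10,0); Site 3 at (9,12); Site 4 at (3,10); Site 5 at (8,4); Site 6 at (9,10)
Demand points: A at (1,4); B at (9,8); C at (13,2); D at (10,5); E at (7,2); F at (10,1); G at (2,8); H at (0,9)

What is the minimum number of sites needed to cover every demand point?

Coverage sets (demand points within 5 of each site):
  Site 1: {A, G}
  Site 2: {C, D, E, F}
  Site 3: {B}
  Site 4: {G, H}
  Site 5: {B, D, E, F}
  Site 6: {B}
No 3 sites suffice: every size-3 union leaves at least one demand point uncovered.
But {Site 1, Site 2, Site 3, Site 4} covers everything, so the minimum is 4.

4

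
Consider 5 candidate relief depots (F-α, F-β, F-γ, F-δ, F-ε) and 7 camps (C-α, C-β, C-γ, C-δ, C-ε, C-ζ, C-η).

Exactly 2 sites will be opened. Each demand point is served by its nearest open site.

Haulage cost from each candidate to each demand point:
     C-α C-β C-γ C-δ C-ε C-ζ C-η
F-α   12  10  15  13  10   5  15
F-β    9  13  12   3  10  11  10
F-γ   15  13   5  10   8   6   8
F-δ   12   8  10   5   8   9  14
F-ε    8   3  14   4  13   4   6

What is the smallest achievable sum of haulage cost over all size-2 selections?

Open {F-γ, F-ε}.
  C-α→F-ε 8, C-β→F-ε 3, C-γ→F-γ 5, C-δ→F-ε 4, C-ε→F-γ 8, C-ζ→F-ε 4, C-η→F-ε 6  ⇒ total 38.
Compare {F-δ, F-ε}: total 43.
Compare {F-β, F-ε}: total 46.
No size-2 selection does better; minimum is 38.

38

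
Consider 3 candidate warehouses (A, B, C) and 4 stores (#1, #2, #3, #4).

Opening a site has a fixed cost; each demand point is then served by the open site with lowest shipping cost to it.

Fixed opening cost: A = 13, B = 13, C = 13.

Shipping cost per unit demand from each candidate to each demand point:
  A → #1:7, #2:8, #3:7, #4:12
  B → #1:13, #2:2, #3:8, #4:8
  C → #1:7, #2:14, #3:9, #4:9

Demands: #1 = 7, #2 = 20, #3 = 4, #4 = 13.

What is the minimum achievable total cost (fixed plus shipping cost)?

247

Open {A, B}: assign each demand point to its cheapest open site.
  #1→A 7×7=49, #2→B 20×2=40, #3→A 4×7=28, #4→B 13×8=104
  shipping cost 221, fixed 26 → total 247.
Compare {B, C}: shipping cost 225 + fixed 26 = 251.
Compare {A, B, C}: shipping cost 221 + fixed 39 = 260.
Compare {B}: shipping cost 267 + fixed 13 = 280.
All other subsets cost ≥ 251. Minimum total cost: 247.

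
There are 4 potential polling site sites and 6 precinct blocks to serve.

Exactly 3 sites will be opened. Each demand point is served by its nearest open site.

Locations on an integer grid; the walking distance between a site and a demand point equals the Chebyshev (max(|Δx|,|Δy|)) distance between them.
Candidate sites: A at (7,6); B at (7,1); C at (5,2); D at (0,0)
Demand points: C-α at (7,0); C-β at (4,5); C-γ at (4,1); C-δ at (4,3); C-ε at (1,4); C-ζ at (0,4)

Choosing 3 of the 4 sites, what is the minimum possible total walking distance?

Open {B, C, D}.
  C-α→B 1, C-β→C 3, C-γ→C 1, C-δ→C 1, C-ε→C 4, C-ζ→D 4  ⇒ total 14.
Compare {A, B, C}: total 15.
Compare {A, C, D}: total 15.
No size-3 selection does better; minimum is 14.

14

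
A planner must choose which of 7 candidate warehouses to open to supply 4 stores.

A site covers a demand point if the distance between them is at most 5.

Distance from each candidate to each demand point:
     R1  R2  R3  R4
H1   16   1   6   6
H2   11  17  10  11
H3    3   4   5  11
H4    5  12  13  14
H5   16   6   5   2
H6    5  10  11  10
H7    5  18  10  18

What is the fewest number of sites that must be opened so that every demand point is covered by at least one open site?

2

Coverage sets (demand points within 5 of each site):
  H1: {R2}
  H2: {}
  H3: {R1, R2, R3}
  H4: {R1}
  H5: {R3, R4}
  H6: {R1}
  H7: {R1}
No single site covers all 4 demand points.
But {H3, H5} covers everything, so the minimum is 2.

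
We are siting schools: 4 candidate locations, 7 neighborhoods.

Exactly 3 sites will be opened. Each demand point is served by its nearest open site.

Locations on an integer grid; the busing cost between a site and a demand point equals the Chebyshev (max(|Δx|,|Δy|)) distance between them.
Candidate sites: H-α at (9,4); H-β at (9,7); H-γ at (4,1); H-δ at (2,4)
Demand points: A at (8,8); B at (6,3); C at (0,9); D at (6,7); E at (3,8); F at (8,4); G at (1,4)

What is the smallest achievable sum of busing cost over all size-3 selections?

18

Open {H-α, H-β, H-δ}.
  A→H-β 1, B→H-α 3, C→H-δ 5, D→H-α 3, E→H-δ 4, F→H-α 1, G→H-δ 1  ⇒ total 18.
Compare {H-β, H-γ, H-δ}: total 19.
Compare {H-α, H-γ, H-δ}: total 20.
No size-3 selection does better; minimum is 18.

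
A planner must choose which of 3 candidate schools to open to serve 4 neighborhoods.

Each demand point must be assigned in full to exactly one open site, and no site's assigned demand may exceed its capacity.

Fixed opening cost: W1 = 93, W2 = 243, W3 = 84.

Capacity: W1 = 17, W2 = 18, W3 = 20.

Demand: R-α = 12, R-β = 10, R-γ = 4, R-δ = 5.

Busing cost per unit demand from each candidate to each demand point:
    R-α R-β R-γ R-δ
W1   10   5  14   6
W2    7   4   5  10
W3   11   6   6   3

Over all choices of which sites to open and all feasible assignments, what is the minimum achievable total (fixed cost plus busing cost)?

Open {W1, W3}; cheapest assignment that respects the capacities:
  W1 (cap 17, load 12): R-α — cost 12×10 = 120
  W3 (cap 20, load 19): R-β, R-γ, R-δ — cost 10×6 + 4×6 + 5×3 = 99
  Shipping 219, fixed 177 → total 396.
  Any other capacity-feasible assignment to {W1, W3} ships for at least 219.
Compare {W2, W3}: its best feasible assignment gives total 506.
Compare {W1, W2}: its best feasible assignment gives total 520.
Every other set of open sites that can feasibly serve all demand totals ≥ 506 even under its best assignment. Minimum: 396.

396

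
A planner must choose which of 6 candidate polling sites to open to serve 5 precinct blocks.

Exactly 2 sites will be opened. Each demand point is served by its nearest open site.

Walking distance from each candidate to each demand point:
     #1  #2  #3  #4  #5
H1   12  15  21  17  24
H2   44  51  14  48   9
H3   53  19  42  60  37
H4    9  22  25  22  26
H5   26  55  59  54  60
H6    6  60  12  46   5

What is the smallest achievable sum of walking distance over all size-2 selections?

55

Open {H1, H6}.
  #1→H6 6, #2→H1 15, #3→H6 12, #4→H1 17, #5→H6 5  ⇒ total 55.
Compare {H1, H2}: total 67.
Compare {H4, H6}: total 67.
No size-2 selection does better; minimum is 55.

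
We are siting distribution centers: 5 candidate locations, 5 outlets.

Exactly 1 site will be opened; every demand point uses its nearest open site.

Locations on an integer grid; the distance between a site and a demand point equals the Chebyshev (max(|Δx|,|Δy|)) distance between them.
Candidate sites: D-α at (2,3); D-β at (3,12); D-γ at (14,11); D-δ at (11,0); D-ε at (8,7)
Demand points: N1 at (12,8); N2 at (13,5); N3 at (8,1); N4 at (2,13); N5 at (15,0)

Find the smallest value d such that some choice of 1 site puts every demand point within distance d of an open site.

7

Open {D-ε}.
  Farthest demand point is N5 at distance 7 (to D-ε); all others are ≤ 7.
With {D-β} the worst case is 12.
With {D-γ} the worst case is 12.
No size-1 selection achieves below 7.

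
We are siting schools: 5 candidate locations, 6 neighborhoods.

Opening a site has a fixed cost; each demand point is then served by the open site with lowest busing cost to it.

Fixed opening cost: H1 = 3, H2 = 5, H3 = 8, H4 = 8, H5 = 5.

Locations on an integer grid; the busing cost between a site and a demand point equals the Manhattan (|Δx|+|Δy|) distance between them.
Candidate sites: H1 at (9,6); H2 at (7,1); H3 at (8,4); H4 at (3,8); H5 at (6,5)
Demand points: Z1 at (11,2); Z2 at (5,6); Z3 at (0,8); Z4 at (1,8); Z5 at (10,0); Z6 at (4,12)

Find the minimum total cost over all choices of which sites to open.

36

Open {H2, H4}: assign each demand point to its cheapest open site.
  Z1→H2 5, Z2→H4 4, Z3→H4 3, Z4→H4 2, Z5→H2 4, Z6→H4 5
  busing cost 23, fixed 13 → total 36.
Compare {H1, H4}: busing cost 27 + fixed 11 = 38.
Compare {H1, H2, H4}: busing cost 23 + fixed 16 = 39.
Compare {H2, H4, H5}: busing cost 21 + fixed 18 = 39.
All other subsets cost ≥ 38. Minimum total cost: 36.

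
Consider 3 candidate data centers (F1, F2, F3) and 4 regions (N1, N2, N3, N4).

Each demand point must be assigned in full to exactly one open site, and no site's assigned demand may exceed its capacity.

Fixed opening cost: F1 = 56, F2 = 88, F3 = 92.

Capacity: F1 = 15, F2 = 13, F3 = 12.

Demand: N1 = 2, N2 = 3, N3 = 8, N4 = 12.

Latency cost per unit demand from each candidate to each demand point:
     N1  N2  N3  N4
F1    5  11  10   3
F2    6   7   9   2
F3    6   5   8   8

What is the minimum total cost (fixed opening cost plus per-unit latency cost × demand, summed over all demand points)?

273

Open {F1, F3}; cheapest assignment that respects the capacities:
  F1 (cap 15, load 14): N1, N4 — cost 2×5 + 12×3 = 46
  F3 (cap 12, load 11): N2, N3 — cost 3×5 + 8×8 = 79
  Shipping 125, fixed 148 → total 273.
  Any other capacity-feasible assignment to {F1, F3} ships for at least 125.
Compare {F1, F2}: its best feasible assignment gives total 283.
Compare {F1, F2, F3}: its best feasible assignment gives total 349.
Every other set of open sites that can feasibly serve all demand totals ≥ 283 even under its best assignment. Minimum: 273.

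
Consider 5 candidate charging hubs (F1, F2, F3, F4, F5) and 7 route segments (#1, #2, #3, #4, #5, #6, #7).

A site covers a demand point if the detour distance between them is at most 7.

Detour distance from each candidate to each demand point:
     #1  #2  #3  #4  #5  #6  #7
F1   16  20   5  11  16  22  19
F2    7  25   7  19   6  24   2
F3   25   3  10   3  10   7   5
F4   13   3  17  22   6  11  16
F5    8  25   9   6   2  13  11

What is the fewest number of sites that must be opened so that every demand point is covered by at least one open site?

2

Coverage sets (demand points within 7 of each site):
  F1: {#3}
  F2: {#1, #3, #5, #7}
  F3: {#2, #4, #6, #7}
  F4: {#2, #5}
  F5: {#4, #5}
No single site covers all 7 demand points.
But {F2, F3} covers everything, so the minimum is 2.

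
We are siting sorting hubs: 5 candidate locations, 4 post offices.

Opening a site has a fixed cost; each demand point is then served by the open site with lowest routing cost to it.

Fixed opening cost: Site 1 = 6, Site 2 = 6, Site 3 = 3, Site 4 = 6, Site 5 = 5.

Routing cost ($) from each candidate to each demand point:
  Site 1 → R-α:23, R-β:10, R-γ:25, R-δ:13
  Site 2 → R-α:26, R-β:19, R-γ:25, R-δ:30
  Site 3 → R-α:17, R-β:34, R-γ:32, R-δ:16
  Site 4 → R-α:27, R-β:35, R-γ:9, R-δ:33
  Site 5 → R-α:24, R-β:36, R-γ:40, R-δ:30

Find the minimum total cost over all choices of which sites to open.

64

Open {Site 1, Site 3, Site 4}: assign each demand point to its cheapest open site.
  R-α→Site 3 17, R-β→Site 1 10, R-γ→Site 4 9, R-δ→Site 1 13
  routing cost 49, fixed 15 → total 64.
Compare {Site 1, Site 4}: routing cost 55 + fixed 12 = 67.
Compare {Site 1, Site 3, Site 4, Site 5}: routing cost 49 + fixed 20 = 69.
Compare {Site 1, Site 2, Site 3, Site 4}: routing cost 49 + fixed 21 = 70.
All other subsets cost ≥ 67. Minimum total cost: 64.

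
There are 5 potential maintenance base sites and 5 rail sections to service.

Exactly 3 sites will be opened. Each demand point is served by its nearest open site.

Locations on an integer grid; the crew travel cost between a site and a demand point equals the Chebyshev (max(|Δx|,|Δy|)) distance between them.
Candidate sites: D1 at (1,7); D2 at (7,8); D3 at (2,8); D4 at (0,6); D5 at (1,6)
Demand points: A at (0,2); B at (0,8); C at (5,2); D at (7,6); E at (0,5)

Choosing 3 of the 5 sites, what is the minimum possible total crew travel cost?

12

Open {D1, D2, D5}.
  A→D5 4, B→D1 1, C→D5 4, D→D2 2, E→D5 1  ⇒ total 12.
Compare {D1, D2, D4}: total 13.
Compare {D2, D3, D5}: total 13.
No size-3 selection does better; minimum is 12.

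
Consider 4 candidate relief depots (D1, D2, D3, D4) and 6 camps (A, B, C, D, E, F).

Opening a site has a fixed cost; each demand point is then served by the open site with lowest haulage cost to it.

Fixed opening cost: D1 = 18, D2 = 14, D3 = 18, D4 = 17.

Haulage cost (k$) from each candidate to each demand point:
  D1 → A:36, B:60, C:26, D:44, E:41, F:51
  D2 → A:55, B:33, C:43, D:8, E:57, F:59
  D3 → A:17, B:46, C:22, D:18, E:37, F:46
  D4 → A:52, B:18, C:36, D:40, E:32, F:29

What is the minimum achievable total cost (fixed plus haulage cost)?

171

Open {D3, D4}: assign each demand point to its cheapest open site.
  A→D3 17, B→D4 18, C→D3 22, D→D3 18, E→D4 32, F→D4 29
  haulage cost 136, fixed 35 → total 171.
Compare {D2, D3, D4}: haulage cost 126 + fixed 49 = 175.
Compare {D1, D3, D4}: haulage cost 136 + fixed 53 = 189.
Compare {D1, D2, D3, D4}: haulage cost 126 + fixed 67 = 193.
All other subsets cost ≥ 175. Minimum total cost: 171.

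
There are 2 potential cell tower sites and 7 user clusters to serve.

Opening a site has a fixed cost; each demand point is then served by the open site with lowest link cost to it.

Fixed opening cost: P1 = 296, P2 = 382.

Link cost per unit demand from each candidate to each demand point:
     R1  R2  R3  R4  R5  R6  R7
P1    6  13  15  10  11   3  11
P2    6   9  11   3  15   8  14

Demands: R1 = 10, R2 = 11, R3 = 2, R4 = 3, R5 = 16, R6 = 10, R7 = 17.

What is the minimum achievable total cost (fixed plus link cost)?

Open {P1}: assign each demand point to its cheapest open site.
  R1→P1 10×6=60, R2→P1 11×13=143, R3→P1 2×15=30, R4→P1 3×10=30, R5→P1 16×11=176, R6→P1 10×3=30, R7→P1 17×11=187
  link cost 656, fixed 296 → total 952.
Compare {P2}: link cost 748 + fixed 382 = 1130.
Compare {P1, P2}: link cost 583 + fixed 678 = 1261.

952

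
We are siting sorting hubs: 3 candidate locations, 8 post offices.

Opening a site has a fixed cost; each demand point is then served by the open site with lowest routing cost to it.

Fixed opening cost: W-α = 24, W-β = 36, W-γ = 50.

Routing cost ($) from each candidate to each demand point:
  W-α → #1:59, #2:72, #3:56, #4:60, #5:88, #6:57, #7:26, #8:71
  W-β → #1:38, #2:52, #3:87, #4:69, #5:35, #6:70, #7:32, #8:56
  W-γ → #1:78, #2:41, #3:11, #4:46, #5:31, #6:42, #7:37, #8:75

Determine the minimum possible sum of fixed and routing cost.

Open {W-β, W-γ}: assign each demand point to its cheapest open site.
  #1→W-β 38, #2→W-γ 41, #3→W-γ 11, #4→W-γ 46, #5→W-γ 31, #6→W-γ 42, #7→W-β 32, #8→W-β 56
  routing cost 297, fixed 86 → total 383.
Compare {W-α, W-γ}: routing cost 327 + fixed 74 = 401.
Compare {W-α, W-β, W-γ}: routing cost 291 + fixed 110 = 401.
Compare {W-γ}: routing cost 361 + fixed 50 = 411.
All other subsets cost ≥ 401. Minimum total cost: 383.

383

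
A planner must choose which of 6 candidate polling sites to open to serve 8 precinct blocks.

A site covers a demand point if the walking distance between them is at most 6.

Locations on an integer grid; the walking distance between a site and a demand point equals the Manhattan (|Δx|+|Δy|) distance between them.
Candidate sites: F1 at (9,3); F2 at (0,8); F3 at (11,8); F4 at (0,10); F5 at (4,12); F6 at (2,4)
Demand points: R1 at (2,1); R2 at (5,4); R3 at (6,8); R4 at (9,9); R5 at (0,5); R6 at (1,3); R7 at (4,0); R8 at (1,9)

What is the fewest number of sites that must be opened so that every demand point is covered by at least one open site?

Coverage sets (demand points within 6 of each site):
  F1: {R2, R4}
  F2: {R3, R5, R6, R8}
  F3: {R3, R4}
  F4: {R5, R8}
  F5: {R3, R8}
  F6: {R1, R2, R5, R6, R7, R8}
No single site covers all 8 demand points.
But {F3, F6} covers everything, so the minimum is 2.

2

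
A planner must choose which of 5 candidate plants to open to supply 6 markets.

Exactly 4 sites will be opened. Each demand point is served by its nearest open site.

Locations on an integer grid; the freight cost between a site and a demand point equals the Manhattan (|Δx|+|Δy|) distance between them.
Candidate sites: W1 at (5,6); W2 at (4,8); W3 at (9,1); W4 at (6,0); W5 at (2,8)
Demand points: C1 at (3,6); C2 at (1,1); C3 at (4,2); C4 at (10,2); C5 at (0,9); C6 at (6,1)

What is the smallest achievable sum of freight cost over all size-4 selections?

Open {W1, W3, W4, W5}.
  C1→W1 2, C2→W4 6, C3→W4 4, C4→W3 2, C5→W5 3, C6→W4 1  ⇒ total 18.
Compare {W2, W3, W4, W5}: total 19.
Compare {W1, W2, W3, W4}: total 20.
No size-4 selection does better; minimum is 18.

18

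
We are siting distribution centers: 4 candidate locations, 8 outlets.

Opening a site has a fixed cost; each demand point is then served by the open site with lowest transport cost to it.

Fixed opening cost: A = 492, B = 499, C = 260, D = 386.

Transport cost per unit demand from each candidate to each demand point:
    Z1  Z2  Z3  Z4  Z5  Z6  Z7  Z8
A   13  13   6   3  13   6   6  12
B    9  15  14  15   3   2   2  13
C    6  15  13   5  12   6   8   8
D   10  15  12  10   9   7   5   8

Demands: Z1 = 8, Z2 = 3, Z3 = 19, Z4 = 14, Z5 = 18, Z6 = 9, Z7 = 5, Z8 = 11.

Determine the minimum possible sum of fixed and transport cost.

Open {C}: assign each demand point to its cheapest open site.
  Z1→C 8×6=48, Z2→C 3×15=45, Z3→C 19×13=247, Z4→C 14×5=70, Z5→C 18×12=216, Z6→C 9×6=54, Z7→C 5×8=40, Z8→C 11×8=88
  transport cost 808, fixed 260 → total 1068.
Compare {D}: transport cost 831 + fixed 386 = 1217.
Compare {A}: transport cost 749 + fixed 492 = 1241.
Compare {B}: transport cost 818 + fixed 499 = 1317.
All other subsets cost ≥ 1217. Minimum total cost: 1068.

1068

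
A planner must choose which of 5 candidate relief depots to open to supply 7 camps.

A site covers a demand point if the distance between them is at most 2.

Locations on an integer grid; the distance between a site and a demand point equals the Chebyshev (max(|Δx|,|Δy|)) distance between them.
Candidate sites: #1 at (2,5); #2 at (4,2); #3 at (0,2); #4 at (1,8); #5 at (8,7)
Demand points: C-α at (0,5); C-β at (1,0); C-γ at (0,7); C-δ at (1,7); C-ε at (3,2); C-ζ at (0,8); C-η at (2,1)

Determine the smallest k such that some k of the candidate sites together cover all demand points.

Coverage sets (demand points within 2 of each site):
  #1: {C-α, C-γ, C-δ}
  #2: {C-ε, C-η}
  #3: {C-β, C-η}
  #4: {C-γ, C-δ, C-ζ}
  #5: {}
No 3 sites suffice: every size-3 union leaves at least one demand point uncovered.
But {#1, #2, #3, #4} covers everything, so the minimum is 4.

4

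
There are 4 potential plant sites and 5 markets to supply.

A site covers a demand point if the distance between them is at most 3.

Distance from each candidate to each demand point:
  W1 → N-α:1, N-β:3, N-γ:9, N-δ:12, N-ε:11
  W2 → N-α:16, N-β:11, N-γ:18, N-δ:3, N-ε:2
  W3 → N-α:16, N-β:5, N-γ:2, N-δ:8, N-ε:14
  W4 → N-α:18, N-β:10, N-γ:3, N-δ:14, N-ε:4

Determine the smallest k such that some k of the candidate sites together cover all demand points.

3

Coverage sets (demand points within 3 of each site):
  W1: {N-α, N-β}
  W2: {N-δ, N-ε}
  W3: {N-γ}
  W4: {N-γ}
No 2 sites suffice: every size-2 union leaves at least one demand point uncovered.
But {W1, W2, W3} covers everything, so the minimum is 3.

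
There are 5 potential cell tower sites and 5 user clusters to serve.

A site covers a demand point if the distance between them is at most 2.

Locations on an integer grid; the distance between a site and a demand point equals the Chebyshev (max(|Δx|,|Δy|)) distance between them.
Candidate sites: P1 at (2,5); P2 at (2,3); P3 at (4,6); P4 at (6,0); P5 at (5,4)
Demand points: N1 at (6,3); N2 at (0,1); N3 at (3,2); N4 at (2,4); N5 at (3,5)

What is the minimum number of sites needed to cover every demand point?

Coverage sets (demand points within 2 of each site):
  P1: {N4, N5}
  P2: {N2, N3, N4, N5}
  P3: {N4, N5}
  P4: {}
  P5: {N1, N3, N5}
No single site covers all 5 demand points.
But {P2, P5} covers everything, so the minimum is 2.

2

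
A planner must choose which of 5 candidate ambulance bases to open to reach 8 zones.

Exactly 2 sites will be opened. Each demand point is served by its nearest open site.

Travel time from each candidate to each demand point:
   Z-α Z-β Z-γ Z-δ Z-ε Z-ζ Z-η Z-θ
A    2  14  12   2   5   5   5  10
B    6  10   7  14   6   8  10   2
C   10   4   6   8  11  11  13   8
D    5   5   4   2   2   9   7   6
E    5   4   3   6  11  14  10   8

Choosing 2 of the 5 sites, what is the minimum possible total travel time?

31

Open {A, D}.
  Z-α→A 2, Z-β→D 5, Z-γ→D 4, Z-δ→A 2, Z-ε→D 2, Z-ζ→A 5, Z-η→A 5, Z-θ→D 6  ⇒ total 31.
Compare {A, E}: total 34.
Compare {B, D}: total 35.
No size-2 selection does better; minimum is 31.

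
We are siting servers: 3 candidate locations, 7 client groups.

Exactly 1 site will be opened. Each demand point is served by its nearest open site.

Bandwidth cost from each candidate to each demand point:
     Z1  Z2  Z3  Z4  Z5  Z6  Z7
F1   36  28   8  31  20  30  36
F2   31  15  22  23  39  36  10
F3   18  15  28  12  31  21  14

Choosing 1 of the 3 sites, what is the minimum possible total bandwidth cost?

Open {F3}.
  Z1→F3 18, Z2→F3 15, Z3→F3 28, Z4→F3 12, Z5→F3 31, Z6→F3 21, Z7→F3 14  ⇒ total 139.
Compare {F2}: total 176.
Compare {F1}: total 189.

139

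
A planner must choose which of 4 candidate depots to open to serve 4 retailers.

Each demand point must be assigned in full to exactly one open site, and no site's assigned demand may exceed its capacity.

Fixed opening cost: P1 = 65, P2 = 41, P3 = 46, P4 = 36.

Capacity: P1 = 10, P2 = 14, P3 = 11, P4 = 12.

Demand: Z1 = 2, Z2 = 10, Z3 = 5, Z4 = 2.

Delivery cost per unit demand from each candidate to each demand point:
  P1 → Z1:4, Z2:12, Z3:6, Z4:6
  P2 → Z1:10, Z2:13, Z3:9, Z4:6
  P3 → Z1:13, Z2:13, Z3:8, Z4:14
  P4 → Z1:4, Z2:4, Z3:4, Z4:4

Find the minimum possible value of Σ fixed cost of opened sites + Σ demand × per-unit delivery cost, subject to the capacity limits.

182

Open {P2, P4}; cheapest assignment that respects the capacities:
  P2 (cap 14, load 7): Z3, Z4 — cost 5×9 + 2×6 = 57
  P4 (cap 12, load 12): Z1, Z2 — cost 2×4 + 10×4 = 48
  Shipping 105, fixed 77 → total 182.
  Any other capacity-feasible assignment to {P2, P4} ships for at least 105.
Compare {P1, P4}: its best feasible assignment gives total 187.
Compare {P3, P4}: its best feasible assignment gives total 196.
Every other set of open sites that can feasibly serve all demand totals ≥ 187 even under its best assignment. Minimum: 182.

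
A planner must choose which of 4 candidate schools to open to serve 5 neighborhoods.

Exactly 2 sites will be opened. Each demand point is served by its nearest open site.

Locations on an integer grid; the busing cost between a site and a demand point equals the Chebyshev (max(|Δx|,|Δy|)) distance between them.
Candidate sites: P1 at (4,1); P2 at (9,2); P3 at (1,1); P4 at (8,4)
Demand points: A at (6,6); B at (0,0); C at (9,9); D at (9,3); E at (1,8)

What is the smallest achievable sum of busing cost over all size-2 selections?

Open {P3, P4}.
  A→P4 2, B→P3 1, C→P4 5, D→P4 1, E→P3 7  ⇒ total 16.
Compare {P1, P4}: total 19.
Compare {P2, P3}: total 20.
No size-2 selection does better; minimum is 16.

16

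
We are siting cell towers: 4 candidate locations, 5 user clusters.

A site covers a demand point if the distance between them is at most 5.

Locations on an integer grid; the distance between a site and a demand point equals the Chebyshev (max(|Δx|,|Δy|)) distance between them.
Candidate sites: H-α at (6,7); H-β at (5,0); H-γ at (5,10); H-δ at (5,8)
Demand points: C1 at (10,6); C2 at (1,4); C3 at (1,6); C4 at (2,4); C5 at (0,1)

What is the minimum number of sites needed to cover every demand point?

2

Coverage sets (demand points within 5 of each site):
  H-α: {C1, C2, C3, C4}
  H-β: {C2, C4, C5}
  H-γ: {C1, C3}
  H-δ: {C1, C2, C3, C4}
No single site covers all 5 demand points.
But {H-α, H-β} covers everything, so the minimum is 2.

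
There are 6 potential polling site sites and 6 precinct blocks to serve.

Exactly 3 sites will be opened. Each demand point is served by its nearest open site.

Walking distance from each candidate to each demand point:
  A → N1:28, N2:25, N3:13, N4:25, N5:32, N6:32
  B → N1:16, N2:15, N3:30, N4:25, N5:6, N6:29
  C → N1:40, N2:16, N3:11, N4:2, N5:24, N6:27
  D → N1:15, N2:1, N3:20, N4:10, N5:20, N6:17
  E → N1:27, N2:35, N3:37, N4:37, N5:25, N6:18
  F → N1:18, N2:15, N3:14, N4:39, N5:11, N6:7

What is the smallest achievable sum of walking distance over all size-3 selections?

Open {C, D, F}.
  N1→D 15, N2→D 1, N3→C 11, N4→C 2, N5→F 11, N6→F 7  ⇒ total 47.
Compare {B, C, D}: total 52.
Compare {B, D, F}: total 53.
No size-3 selection does better; minimum is 47.

47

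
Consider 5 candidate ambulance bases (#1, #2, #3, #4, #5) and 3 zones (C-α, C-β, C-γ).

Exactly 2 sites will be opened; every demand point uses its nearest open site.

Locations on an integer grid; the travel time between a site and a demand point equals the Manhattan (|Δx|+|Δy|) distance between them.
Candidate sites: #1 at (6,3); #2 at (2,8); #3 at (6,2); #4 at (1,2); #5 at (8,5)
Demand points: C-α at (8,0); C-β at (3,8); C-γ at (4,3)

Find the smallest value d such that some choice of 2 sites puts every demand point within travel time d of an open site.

Open {#2, #3}.
  Farthest demand point is C-α at travel time 4 (to #3); all others are ≤ 4.
With {#1, #2} the worst case is 5.
With {#2, #5} the worst case is 6.
No size-2 selection achieves below 4.

4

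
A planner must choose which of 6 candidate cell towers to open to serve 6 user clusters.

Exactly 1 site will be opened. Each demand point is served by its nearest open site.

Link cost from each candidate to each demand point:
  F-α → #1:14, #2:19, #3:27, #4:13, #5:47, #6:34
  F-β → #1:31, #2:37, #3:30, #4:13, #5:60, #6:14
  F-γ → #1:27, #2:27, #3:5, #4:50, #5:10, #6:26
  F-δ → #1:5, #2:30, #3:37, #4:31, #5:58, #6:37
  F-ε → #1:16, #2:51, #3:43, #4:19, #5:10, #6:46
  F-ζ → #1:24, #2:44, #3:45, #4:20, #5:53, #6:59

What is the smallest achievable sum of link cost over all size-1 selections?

Open {F-γ}.
  #1→F-γ 27, #2→F-γ 27, #3→F-γ 5, #4→F-γ 50, #5→F-γ 10, #6→F-γ 26  ⇒ total 145.
Compare {F-α}: total 154.
Compare {F-β}: total 185.
No size-1 selection does better; minimum is 145.

145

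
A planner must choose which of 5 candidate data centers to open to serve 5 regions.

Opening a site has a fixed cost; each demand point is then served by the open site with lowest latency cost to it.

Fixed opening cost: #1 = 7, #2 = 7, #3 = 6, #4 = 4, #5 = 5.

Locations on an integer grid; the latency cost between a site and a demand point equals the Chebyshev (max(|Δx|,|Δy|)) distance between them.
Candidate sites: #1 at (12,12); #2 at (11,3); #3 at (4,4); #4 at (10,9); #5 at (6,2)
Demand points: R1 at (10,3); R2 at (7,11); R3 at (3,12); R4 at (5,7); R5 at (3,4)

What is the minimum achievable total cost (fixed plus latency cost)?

30

Open {#3, #4}: assign each demand point to its cheapest open site.
  R1→#3 6, R2→#4 3, R3→#4 7, R4→#3 3, R5→#3 1
  latency cost 20, fixed 10 → total 30.
Compare {#3}: latency cost 25 + fixed 6 = 31.
Compare {#4, #5}: latency cost 22 + fixed 9 = 31.
Compare {#4}: latency cost 28 + fixed 4 = 32.
All other subsets cost ≥ 31. Minimum total cost: 30.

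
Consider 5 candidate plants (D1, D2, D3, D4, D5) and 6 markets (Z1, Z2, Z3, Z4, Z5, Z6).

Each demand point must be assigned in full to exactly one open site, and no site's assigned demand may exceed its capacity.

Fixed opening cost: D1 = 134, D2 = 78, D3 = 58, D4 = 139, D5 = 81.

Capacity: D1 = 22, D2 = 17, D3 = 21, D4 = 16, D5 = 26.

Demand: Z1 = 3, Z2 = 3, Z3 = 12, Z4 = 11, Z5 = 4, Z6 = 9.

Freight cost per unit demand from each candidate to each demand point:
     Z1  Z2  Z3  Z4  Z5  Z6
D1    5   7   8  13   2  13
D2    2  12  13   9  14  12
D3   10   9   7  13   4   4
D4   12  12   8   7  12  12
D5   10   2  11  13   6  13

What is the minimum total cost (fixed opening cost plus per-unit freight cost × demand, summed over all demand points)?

Open {D3, D5}; cheapest assignment that respects the capacities:
  D3 (cap 21, load 21): Z3, Z6 — cost 12×7 + 9×4 = 120
  D5 (cap 26, load 21): Z1, Z2, Z4, Z5 — cost 3×10 + 3×2 + 11×13 + 4×6 = 203
  Shipping 323, fixed 139 → total 462.
  Any other capacity-feasible assignment to {D3, D5} ships for at least 323.
Compare {D2, D3, D5}: its best feasible assignment gives total 472.
Compare {D1, D3}: its best feasible assignment gives total 499.
Every other set of open sites that can feasibly serve all demand totals ≥ 472 even under its best assignment. Minimum: 462.

462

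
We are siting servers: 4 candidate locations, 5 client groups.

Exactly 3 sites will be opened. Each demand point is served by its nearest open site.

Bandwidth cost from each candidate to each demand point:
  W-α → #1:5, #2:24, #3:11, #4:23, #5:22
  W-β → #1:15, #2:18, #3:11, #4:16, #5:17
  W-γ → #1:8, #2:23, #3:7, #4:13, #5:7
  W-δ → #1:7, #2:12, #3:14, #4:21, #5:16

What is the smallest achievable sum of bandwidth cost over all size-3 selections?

Open {W-α, W-γ, W-δ}.
  #1→W-α 5, #2→W-δ 12, #3→W-γ 7, #4→W-γ 13, #5→W-γ 7  ⇒ total 44.
Compare {W-β, W-γ, W-δ}: total 46.
Compare {W-α, W-β, W-γ}: total 50.
No size-3 selection does better; minimum is 44.

44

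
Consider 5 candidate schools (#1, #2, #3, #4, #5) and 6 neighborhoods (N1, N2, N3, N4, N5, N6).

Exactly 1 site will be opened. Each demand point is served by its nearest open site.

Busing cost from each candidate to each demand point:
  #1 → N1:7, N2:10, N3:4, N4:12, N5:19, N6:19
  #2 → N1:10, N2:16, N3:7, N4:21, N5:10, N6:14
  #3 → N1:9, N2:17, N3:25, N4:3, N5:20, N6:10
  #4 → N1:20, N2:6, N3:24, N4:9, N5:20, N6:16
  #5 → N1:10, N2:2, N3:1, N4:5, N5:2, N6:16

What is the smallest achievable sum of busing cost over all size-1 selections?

Open {#5}.
  N1→#5 10, N2→#5 2, N3→#5 1, N4→#5 5, N5→#5 2, N6→#5 16  ⇒ total 36.
Compare {#1}: total 71.
Compare {#2}: total 78.
No size-1 selection does better; minimum is 36.

36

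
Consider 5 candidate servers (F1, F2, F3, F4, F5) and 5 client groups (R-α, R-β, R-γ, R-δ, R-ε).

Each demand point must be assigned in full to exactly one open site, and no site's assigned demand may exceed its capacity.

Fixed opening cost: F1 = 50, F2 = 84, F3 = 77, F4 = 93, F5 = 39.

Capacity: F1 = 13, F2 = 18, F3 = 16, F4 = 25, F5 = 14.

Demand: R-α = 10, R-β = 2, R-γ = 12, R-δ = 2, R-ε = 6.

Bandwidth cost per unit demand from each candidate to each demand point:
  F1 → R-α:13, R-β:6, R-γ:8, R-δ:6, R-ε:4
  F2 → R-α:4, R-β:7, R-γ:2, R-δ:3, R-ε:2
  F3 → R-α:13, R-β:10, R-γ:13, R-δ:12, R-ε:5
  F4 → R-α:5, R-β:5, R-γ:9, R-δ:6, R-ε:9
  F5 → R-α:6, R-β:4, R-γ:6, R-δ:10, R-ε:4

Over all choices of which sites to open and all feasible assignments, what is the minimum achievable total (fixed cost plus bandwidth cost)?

Open {F2, F5}; cheapest assignment that respects the capacities:
  F2 (cap 18, load 18): R-γ, R-ε — cost 12×2 + 6×2 = 36
  F5 (cap 14, load 14): R-α, R-β, R-δ — cost 10×6 + 2×4 + 2×10 = 88
  Shipping 124, fixed 123 → total 247.
  Any other capacity-feasible assignment to {F2, F5} ships for at least 124.
Compare {F2, F4}: its best feasible assignment gives total 285.
Compare {F1, F2, F5}: its best feasible assignment gives total 289.
Every other set of open sites that can feasibly serve all demand totals ≥ 285 even under its best assignment. Minimum: 247.

247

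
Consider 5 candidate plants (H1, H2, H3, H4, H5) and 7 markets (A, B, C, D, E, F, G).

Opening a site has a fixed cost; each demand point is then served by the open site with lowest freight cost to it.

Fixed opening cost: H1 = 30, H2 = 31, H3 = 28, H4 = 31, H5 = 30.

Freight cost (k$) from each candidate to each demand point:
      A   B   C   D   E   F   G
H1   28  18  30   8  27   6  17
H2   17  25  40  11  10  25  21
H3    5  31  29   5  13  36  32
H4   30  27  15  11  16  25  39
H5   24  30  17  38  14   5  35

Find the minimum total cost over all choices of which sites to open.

Open {H1, H3}: assign each demand point to its cheapest open site.
  A→H3 5, B→H1 18, C→H3 29, D→H3 5, E→H3 13, F→H1 6, G→H1 17
  freight cost 93, fixed 58 → total 151.
Compare {H1, H5}: freight cost 103 + fixed 60 = 163.
Compare {H1}: freight cost 134 + fixed 30 = 164.
Compare {H3, H5}: freight cost 107 + fixed 58 = 165.
All other subsets cost ≥ 163. Minimum total cost: 151.

151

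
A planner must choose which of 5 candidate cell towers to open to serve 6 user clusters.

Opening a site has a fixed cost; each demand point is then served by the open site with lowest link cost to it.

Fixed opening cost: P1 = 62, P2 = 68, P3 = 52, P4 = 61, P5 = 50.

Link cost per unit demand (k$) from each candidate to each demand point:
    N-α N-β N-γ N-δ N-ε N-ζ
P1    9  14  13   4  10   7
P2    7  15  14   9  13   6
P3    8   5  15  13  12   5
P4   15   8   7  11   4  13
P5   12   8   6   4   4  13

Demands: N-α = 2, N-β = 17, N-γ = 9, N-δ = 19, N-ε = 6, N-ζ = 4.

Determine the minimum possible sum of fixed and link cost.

377

Open {P3, P5}: assign each demand point to its cheapest open site.
  N-α→P3 2×8=16, N-β→P3 17×5=85, N-γ→P5 9×6=54, N-δ→P5 19×4=76, N-ε→P5 6×4=24, N-ζ→P3 4×5=20
  link cost 275, fixed 102 → total 377.
Compare {P5}: link cost 366 + fixed 50 = 416.
Compare {P3, P4, P5}: link cost 275 + fixed 163 = 438.
Compare {P1, P3, P5}: link cost 275 + fixed 164 = 439.
All other subsets cost ≥ 416. Minimum total cost: 377.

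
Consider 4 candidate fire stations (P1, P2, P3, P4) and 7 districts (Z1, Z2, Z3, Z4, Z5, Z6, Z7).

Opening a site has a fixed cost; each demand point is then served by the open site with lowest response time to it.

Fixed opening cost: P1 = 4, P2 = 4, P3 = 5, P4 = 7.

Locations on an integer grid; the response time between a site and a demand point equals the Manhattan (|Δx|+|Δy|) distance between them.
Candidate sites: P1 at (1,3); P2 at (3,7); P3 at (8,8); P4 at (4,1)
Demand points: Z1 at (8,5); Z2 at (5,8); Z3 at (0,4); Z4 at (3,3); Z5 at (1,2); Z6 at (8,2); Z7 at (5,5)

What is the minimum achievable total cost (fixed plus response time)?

Open {P1, P3}: assign each demand point to its cheapest open site.
  Z1→P3 3, Z2→P3 3, Z3→P1 2, Z4→P1 2, Z5→P1 1, Z6→P3 6, Z7→P1 6
  response time 23, fixed 9 → total 32.
Compare {P1, P2, P3}: response time 21 + fixed 13 = 34.
Compare {P1, P2}: response time 27 + fixed 8 = 35.
Compare {P1, P3, P4}: response time 21 + fixed 16 = 37.
All other subsets cost ≥ 34. Minimum total cost: 32.

32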